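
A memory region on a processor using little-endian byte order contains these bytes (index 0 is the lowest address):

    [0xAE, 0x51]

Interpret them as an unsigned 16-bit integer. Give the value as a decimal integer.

20910

Little-endian: lowest address holds the least-significant byte.
Reassemble most-significant byte first: 51 AE → 0x51AE.
0x51AE = 20910.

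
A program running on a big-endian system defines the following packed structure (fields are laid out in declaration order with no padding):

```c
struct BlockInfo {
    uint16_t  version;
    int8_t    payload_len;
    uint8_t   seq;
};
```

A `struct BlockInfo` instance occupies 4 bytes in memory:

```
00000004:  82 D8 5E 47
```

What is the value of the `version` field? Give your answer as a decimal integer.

`version` is the first field, at byte offset 0, occupying 2 bytes.
Bytes at offsets 0..1: 82 D8.
Big-endian: lowest address holds the most-significant byte.
The bytes are already most-significant first: 0x82D8.
0x82D8 = 33496.

33496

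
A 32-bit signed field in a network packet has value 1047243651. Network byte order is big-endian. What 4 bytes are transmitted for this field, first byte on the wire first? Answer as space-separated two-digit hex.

3E 6B AB 83

1047243651 in hexadecimal, padded to 32 bits, is 0x3E6BAB83.
Split into bytes (most-significant first): 3E 6B AB 83.
Big-endian stores the most-significant byte at the lowest address.
So the memory order matches the most-significant-first order: 3E 6B AB 83.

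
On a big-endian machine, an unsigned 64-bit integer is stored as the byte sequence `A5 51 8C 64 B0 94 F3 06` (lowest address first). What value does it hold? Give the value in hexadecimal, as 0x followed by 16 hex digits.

0xA5518C64B094F306

In big-endian order the high byte comes first in memory.
The bytes are already most-significant first: 0xA5518C64B094F306.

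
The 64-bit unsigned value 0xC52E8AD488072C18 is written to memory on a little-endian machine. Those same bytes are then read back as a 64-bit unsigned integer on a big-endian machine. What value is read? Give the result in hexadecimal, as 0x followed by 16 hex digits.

0x182C0788D48A2EC5

Stored little-endian, the bytes at ascending addresses are 18 2C 07 88 D4 8A 2E C5.
Read back as big-endian, the last byte is least significant, giving 0x182C0788D48A2EC5.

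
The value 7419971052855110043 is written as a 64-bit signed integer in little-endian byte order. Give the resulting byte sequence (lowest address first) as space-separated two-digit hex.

7419971052855110043 in hexadecimal, padded to 64 bits, is 0x66F9085C211C299B.
Split into bytes (most-significant first): 66 F9 08 5C 21 1C 29 9B.
In little-endian order the low byte comes first in memory.
So at ascending addresses the bytes are 9B 29 1C 21 5C 08 F9 66.

9B 29 1C 21 5C 08 F9 66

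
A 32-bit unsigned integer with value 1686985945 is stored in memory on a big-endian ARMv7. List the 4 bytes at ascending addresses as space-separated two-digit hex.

64 8D 5C D9

1686985945 in hexadecimal, padded to 32 bits, is 0x648D5CD9.
Split into bytes (most-significant first): 64 8D 5C D9.
Big-endian stores the most-significant byte at the lowest address.
So the memory order matches the most-significant-first order: 64 8D 5C D9.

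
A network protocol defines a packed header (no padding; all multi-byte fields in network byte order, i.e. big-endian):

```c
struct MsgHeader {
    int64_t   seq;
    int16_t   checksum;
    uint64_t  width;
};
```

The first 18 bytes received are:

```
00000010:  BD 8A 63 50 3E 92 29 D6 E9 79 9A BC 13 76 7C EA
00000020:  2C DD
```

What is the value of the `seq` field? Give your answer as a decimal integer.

`seq` is the first field, at byte offset 0, occupying 8 bytes.
Bytes at offsets 0..7: BD 8A 63 50 3E 92 29 D6.
Big-endian: lowest address holds the most-significant byte.
The bytes are already most-significant first: 0xBD8A63503E9229D6.
Top bit is set, so as a signed 64-bit value this is 0xBD8A63503E9229D6 − 2^64 = -4788906057456801322.

-4788906057456801322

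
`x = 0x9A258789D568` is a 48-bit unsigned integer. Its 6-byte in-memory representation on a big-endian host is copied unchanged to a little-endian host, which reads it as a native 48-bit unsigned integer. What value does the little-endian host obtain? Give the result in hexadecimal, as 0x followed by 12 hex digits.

0x68D58987259A

Stored big-endian, the bytes at ascending addresses are 9A 25 87 89 D5 68.
Read back as little-endian, the first byte is least significant, giving 0x68D58987259A.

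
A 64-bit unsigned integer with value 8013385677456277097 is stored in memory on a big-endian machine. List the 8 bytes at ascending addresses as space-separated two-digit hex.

6F 35 43 D1 20 FB FE 69

8013385677456277097 in hexadecimal, padded to 64 bits, is 0x6F3543D120FBFE69.
Split into bytes (most-significant first): 6F 35 43 D1 20 FB FE 69.
Big-endian stores the most-significant byte at the lowest address.
So the memory order matches the most-significant-first order: 6F 35 43 D1 20 FB FE 69.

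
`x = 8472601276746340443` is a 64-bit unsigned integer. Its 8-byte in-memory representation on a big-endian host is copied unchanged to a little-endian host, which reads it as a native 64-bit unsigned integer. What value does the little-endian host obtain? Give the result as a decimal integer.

8472601276746340443 in 64-bit hexadecimal is 0x7594B9F8AFFC985B.
Stored big-endian, the bytes at ascending addresses are 75 94 B9 F8 AF FC 98 5B.
Read back as little-endian, the first byte is least significant, giving 0x5B98FCAFF8B99475.
0x5B98FCAFF8B99475 = 6600303086633849973.

6600303086633849973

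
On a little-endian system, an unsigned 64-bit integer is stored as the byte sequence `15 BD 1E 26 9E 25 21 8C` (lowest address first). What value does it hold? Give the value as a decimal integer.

In little-endian order the low byte comes first in memory.
Reassemble most-significant byte first: 8C 21 25 9E 26 1E BD 15 → 0x8C21259E261EBD15.
0x8C21259E261EBD15 = 10097393200715971861.

10097393200715971861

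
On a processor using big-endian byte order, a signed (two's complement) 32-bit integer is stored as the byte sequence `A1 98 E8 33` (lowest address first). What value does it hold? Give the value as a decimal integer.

Big-endian stores the most-significant byte at the lowest address.
The bytes are already most-significant first: 0xA198E833.
Top bit is set, so as a signed 32-bit value this is 0xA198E833 − 2^32 = -1583814605.

-1583814605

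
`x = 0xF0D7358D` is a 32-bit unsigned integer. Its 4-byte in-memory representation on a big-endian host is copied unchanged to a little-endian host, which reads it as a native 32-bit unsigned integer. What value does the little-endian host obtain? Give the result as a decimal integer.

2369116144

Stored big-endian, the bytes at ascending addresses are F0 D7 35 8D.
Read back as little-endian, the first byte is least significant, giving 0x8D35D7F0.
0x8D35D7F0 = 2369116144.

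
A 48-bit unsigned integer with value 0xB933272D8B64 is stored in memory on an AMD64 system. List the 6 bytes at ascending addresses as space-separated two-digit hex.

64 8B 2D 27 33 B9

Split into bytes (most-significant first): B9 33 27 2D 8B 64.
In little-endian order the low byte comes first in memory.
So at ascending addresses the bytes are 64 8B 2D 27 33 B9.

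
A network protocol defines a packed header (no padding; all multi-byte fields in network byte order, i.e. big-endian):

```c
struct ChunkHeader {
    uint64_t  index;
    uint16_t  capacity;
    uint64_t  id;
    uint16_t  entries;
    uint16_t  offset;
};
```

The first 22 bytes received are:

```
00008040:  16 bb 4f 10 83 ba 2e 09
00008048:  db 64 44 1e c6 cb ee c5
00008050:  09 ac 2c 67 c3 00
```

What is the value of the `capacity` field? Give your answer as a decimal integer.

`capacity` follows `index` (8 bytes), so it starts at byte offset 8 and occupies 2 bytes.
Bytes at offsets 8..9: DB 64.
Big-endian: lowest address holds the most-significant byte.
The bytes are already most-significant first: 0xDB64.
0xDB64 = 56164.

56164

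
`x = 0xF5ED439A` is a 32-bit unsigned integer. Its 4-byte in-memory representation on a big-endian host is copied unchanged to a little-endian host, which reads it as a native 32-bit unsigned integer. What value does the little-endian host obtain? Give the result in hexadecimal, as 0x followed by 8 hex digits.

0x9A43EDF5

Stored big-endian, the bytes at ascending addresses are F5 ED 43 9A.
Read back as little-endian, the first byte is least significant, giving 0x9A43EDF5.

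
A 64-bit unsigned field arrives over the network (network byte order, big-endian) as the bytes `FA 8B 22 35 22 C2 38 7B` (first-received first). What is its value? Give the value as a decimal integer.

Big-endian: lowest address holds the most-significant byte.
The bytes are already most-significant first: 0xFA8B223522C2387B.
0xFA8B223522C2387B = 18053561142856530043.

18053561142856530043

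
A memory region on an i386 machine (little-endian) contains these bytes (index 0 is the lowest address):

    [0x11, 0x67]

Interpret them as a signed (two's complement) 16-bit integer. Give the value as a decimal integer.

Little-endian: lowest address holds the least-significant byte.
Reassemble most-significant byte first: 67 11 → 0x6711.
0x6711 = 26385.

26385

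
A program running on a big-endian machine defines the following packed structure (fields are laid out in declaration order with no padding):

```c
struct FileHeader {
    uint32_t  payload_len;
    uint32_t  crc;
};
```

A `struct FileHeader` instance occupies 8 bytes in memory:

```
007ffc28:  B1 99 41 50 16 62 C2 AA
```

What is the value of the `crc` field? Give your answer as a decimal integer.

`crc` follows `payload_len` (4 bytes), so it starts at byte offset 4 and occupies 4 bytes.
Bytes at offsets 4..7: 16 62 C2 AA.
Big-endian: lowest address holds the most-significant byte.
The bytes are already most-significant first: 0x1662C2AA.
0x1662C2AA = 375571114.

375571114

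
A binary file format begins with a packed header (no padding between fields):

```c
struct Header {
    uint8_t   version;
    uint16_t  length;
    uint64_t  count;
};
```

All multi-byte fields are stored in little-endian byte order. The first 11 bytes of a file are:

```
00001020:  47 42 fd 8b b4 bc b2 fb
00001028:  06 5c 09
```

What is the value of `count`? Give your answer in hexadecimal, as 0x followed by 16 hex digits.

0x095C06FBB2BCB48B

`count` follows `version` (1 B), `length` (2 B), so it starts at offset 1 + 2 = 3 and occupies 8 bytes.
Bytes at offsets 3..10: 8B B4 BC B2 FB 06 5C 09.
Little-endian: lowest address holds the least-significant byte.
Reassemble most-significant byte first: 09 5C 06 FB B2 BC B4 8B → 0x095C06FBB2BCB48B.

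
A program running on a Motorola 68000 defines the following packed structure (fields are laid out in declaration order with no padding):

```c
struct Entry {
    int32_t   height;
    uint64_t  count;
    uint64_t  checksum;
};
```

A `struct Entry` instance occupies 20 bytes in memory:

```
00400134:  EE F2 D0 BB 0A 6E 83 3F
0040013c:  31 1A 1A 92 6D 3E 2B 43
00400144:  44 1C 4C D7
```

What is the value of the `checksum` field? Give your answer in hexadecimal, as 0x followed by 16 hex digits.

0x6D3E2B43441C4CD7

`checksum` follows `height` (4 B), `count` (8 B), so it starts at offset 4 + 8 = 12 and occupies 8 bytes.
Bytes at offsets 12..19: 6D 3E 2B 43 44 1C 4C D7.
Big-endian stores the most-significant byte at the lowest address.
The bytes are already most-significant first: 0x6D3E2B43441C4CD7.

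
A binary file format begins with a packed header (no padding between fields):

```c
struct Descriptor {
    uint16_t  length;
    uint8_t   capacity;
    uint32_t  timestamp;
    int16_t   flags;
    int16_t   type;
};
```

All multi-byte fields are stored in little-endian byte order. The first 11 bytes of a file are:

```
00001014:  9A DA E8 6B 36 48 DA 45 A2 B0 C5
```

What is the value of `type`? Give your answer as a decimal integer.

`type` follows `length` (2 B), `capacity` (1 B), `timestamp` (4 B), `flags` (2 B), so it starts at offset 2 + 1 + 4 + 2 = 9 and occupies 2 bytes.
Bytes at offsets 9..10: B0 C5.
Little-endian: lowest address holds the least-significant byte.
Reassemble most-significant byte first: C5 B0 → 0xC5B0.
Top bit is set, so as a signed 16-bit value this is 0xC5B0 − 2^16 = -14928.

-14928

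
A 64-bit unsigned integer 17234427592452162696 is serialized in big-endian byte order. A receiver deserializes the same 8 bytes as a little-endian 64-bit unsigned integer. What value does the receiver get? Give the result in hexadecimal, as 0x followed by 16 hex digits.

0x88444D5B95FC2CEF

17234427592452162696 in 64-bit hexadecimal is 0xEF2CFC955B4D4488.
Stored big-endian, the bytes at ascending addresses are EF 2C FC 95 5B 4D 44 88.
Read back as little-endian, the first byte is least significant, giving 0x88444D5B95FC2CEF.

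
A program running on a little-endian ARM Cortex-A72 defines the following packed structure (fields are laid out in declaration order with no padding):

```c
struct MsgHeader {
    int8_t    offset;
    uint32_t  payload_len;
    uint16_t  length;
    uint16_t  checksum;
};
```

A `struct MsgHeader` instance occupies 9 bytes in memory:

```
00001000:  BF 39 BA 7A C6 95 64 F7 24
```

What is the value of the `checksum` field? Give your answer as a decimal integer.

9463

`checksum` follows `offset` (1 B), `payload_len` (4 B), `length` (2 B), so it starts at offset 1 + 4 + 2 = 7 and occupies 2 bytes.
Bytes at offsets 7..8: F7 24.
Little-endian stores the least-significant byte at the lowest address.
Reassemble most-significant byte first: 24 F7 → 0x24F7.
0x24F7 = 9463.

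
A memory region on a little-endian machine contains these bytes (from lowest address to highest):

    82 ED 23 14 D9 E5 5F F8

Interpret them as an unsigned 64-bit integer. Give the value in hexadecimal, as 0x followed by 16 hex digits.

Little-endian stores the least-significant byte at the lowest address.
Reassemble most-significant byte first: F8 5F E5 D9 14 23 ED 82 → 0xF85FE5D91423ED82.

0xF85FE5D91423ED82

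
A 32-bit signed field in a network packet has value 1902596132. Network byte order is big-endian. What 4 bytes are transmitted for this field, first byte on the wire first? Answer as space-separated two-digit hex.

71 67 50 24

1902596132 in hexadecimal, padded to 32 bits, is 0x71675024.
Split into bytes (most-significant first): 71 67 50 24.
In big-endian order the high byte comes first in memory.
So the memory order matches the most-significant-first order: 71 67 50 24.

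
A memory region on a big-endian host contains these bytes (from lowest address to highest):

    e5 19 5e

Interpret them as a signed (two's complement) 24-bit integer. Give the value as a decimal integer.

-1762978

In big-endian order the high byte comes first in memory.
The bytes are already most-significant first: 0xE5195E.
Top bit is set, so as a signed 24-bit value this is 0xE5195E − 2^24 = -1762978.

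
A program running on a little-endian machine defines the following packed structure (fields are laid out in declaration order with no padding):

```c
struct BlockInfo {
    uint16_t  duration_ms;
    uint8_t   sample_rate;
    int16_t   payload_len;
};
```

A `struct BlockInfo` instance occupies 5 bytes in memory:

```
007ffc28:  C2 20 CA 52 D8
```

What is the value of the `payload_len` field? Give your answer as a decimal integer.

`payload_len` follows `duration_ms` (2 B), `sample_rate` (1 B), so it starts at offset 2 + 1 = 3 and occupies 2 bytes.
Bytes at offsets 3..4: 52 D8.
Little-endian: lowest address holds the least-significant byte.
Reassemble most-significant byte first: D8 52 → 0xD852.
Top bit is set, so as a signed 16-bit value this is 0xD852 − 2^16 = -10158.

-10158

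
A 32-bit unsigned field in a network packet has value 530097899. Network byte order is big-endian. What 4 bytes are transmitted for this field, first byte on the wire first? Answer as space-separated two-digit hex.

530097899 in hexadecimal, padded to 32 bits, is 0x1F98A6EB.
Split into bytes (most-significant first): 1F 98 A6 EB.
Big-endian stores the most-significant byte at the lowest address.
So the memory order matches the most-significant-first order: 1F 98 A6 EB.

1F 98 A6 EB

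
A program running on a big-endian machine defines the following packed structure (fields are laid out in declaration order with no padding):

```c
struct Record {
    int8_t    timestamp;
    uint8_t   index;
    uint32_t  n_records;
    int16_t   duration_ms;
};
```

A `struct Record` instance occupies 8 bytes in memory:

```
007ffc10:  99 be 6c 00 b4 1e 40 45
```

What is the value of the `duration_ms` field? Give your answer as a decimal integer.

`duration_ms` follows `timestamp` (1 B), `index` (1 B), `n_records` (4 B), so it starts at offset 1 + 1 + 4 = 6 and occupies 2 bytes.
Bytes at offsets 6..7: 40 45.
Big-endian: lowest address holds the most-significant byte.
The bytes are already most-significant first: 0x4045.
0x4045 = 16453.

16453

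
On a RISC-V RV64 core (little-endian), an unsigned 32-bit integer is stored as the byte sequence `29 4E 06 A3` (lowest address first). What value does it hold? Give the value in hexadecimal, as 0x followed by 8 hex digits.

Little-endian stores the least-significant byte at the lowest address.
Reassemble most-significant byte first: A3 06 4E 29 → 0xA3064E29.

0xA3064E29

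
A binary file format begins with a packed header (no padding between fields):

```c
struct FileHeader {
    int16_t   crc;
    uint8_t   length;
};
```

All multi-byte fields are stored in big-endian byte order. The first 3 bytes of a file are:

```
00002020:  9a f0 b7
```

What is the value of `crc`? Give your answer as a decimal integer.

`crc` is the first field, at byte offset 0, occupying 2 bytes.
Bytes at offsets 0..1: 9A F0.
Big-endian stores the most-significant byte at the lowest address.
The bytes are already most-significant first: 0x9AF0.
Top bit is set, so as a signed 16-bit value this is 0x9AF0 − 2^16 = -25872.

-25872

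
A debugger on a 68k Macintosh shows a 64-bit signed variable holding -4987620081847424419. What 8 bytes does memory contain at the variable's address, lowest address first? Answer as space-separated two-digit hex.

BA C8 69 F6 0A E1 2A 5D

Two's complement of -4987620081847424419 in 64 bits: 4987620081847424419 = 0x45379609F51ED5A3; invert → 0xBAC869F60AE12A5C; add 1 → 0xBAC869F60AE12A5D.
Split into bytes (most-significant first): BA C8 69 F6 0A E1 2A 5D.
Big-endian: lowest address holds the most-significant byte.
So the memory order matches the most-significant-first order: BA C8 69 F6 0A E1 2A 5D.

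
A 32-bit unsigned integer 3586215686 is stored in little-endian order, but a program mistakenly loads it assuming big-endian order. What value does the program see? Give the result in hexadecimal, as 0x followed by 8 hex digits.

3586215686 in 32-bit hexadecimal is 0xD5C14F06.
Stored little-endian, the bytes at ascending addresses are 06 4F C1 D5.
Read back as big-endian, the last byte is least significant, giving 0x064FC1D5.

0x064FC1D5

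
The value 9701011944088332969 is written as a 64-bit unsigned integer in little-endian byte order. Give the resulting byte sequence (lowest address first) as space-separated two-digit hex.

9701011944088332969 in hexadecimal, padded to 64 bits, is 0x86A0EAF70934EAA9.
Split into bytes (most-significant first): 86 A0 EA F7 09 34 EA A9.
Little-endian stores the least-significant byte at the lowest address.
So at ascending addresses the bytes are A9 EA 34 09 F7 EA A0 86.

A9 EA 34 09 F7 EA A0 86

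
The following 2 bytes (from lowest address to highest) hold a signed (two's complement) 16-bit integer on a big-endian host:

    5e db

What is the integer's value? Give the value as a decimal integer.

Big-endian stores the most-significant byte at the lowest address.
The bytes are already most-significant first: 0x5EDB.
0x5EDB = 24283.

24283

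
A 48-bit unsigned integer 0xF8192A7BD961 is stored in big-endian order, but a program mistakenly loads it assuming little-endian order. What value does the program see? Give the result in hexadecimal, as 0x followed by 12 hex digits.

0x61D97B2A19F8

Stored big-endian, the bytes at ascending addresses are F8 19 2A 7B D9 61.
Read back as little-endian, the first byte is least significant, giving 0x61D97B2A19F8.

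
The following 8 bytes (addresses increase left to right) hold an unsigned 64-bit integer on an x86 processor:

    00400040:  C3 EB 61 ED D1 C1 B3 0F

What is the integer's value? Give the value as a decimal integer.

1131461038775069635

In little-endian order the low byte comes first in memory.
Reassemble most-significant byte first: 0F B3 C1 D1 ED 61 EB C3 → 0x0FB3C1D1ED61EBC3.
0x0FB3C1D1ED61EBC3 = 1131461038775069635.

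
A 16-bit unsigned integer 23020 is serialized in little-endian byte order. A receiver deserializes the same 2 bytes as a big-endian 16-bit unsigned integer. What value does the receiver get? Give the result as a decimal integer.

23020 in 16-bit hexadecimal is 0x59EC.
Stored little-endian, the bytes at ascending addresses are EC 59.
Read back as big-endian, the last byte is least significant, giving 0xEC59.
0xEC59 = 60505.

60505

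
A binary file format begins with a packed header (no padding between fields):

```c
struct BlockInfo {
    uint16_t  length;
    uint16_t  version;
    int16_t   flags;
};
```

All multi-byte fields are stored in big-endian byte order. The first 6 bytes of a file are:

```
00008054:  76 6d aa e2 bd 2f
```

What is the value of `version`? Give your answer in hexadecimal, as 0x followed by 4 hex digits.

`version` follows `length` (2 bytes), so it starts at byte offset 2 and occupies 2 bytes.
Bytes at offsets 2..3: AA E2.
Big-endian: lowest address holds the most-significant byte.
The bytes are already most-significant first: 0xAAE2.

0xAAE2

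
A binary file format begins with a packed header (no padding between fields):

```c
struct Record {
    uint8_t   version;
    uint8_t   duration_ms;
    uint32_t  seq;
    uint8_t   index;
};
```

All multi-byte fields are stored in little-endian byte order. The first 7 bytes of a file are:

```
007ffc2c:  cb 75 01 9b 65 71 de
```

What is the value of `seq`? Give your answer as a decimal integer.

1902484225

`seq` follows `version` (1 B), `duration_ms` (1 B), so it starts at offset 1 + 1 = 2 and occupies 4 bytes.
Bytes at offsets 2..5: 01 9B 65 71.
Little-endian stores the least-significant byte at the lowest address.
Reassemble most-significant byte first: 71 65 9B 01 → 0x71659B01.
0x71659B01 = 1902484225.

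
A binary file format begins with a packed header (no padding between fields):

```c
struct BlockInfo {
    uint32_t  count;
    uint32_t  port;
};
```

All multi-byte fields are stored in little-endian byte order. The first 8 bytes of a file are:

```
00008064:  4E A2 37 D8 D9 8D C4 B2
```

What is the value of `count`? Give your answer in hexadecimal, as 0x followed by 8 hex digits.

0xD837A24E

`count` is the first field, at byte offset 0, occupying 4 bytes.
Bytes at offsets 0..3: 4E A2 37 D8.
In little-endian order the low byte comes first in memory.
Reassemble most-significant byte first: D8 37 A2 4E → 0xD837A24E.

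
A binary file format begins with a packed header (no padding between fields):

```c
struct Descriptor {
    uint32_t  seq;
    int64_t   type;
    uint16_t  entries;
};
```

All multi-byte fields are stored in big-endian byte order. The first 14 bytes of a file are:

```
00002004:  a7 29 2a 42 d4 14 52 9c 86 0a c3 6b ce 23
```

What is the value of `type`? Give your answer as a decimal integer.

-3164813805917387925

`type` follows `seq` (4 bytes), so it starts at byte offset 4 and occupies 8 bytes.
Bytes at offsets 4..11: D4 14 52 9C 86 0A C3 6B.
In big-endian order the high byte comes first in memory.
The bytes are already most-significant first: 0xD414529C860AC36B.
Top bit is set, so as a signed 64-bit value this is 0xD414529C860AC36B − 2^64 = -3164813805917387925.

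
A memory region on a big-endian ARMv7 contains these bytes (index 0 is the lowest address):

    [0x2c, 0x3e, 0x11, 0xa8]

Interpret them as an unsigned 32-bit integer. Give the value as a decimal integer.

742265256

In big-endian order the high byte comes first in memory.
The bytes are already most-significant first: 0x2C3E11A8.
0x2C3E11A8 = 742265256.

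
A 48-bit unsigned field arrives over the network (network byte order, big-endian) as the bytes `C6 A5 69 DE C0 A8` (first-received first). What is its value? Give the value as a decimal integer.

Big-endian stores the most-significant byte at the lowest address.
The bytes are already most-significant first: 0xC6A569DEC0A8.
0xC6A569DEC0A8 = 218413748109480.

218413748109480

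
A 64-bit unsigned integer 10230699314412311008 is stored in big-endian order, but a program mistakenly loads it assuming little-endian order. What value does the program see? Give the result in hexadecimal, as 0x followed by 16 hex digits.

0xE0D16067D2BEFA8D

10230699314412311008 in 64-bit hexadecimal is 0x8DFABED26760D1E0.
Stored big-endian, the bytes at ascending addresses are 8D FA BE D2 67 60 D1 E0.
Read back as little-endian, the first byte is least significant, giving 0xE0D16067D2BEFA8D.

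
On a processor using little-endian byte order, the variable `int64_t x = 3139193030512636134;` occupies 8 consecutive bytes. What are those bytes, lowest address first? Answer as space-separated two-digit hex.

3139193030512636134 in hexadecimal, padded to 64 bits, is 0x2B90A76DD91670E6.
Split into bytes (most-significant first): 2B 90 A7 6D D9 16 70 E6.
Little-endian stores the least-significant byte at the lowest address.
So at ascending addresses the bytes are E6 70 16 D9 6D A7 90 2B.

E6 70 16 D9 6D A7 90 2B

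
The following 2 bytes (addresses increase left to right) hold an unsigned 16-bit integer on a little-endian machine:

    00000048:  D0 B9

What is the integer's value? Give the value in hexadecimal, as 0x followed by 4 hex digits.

0xB9D0

In little-endian order the low byte comes first in memory.
Reassemble most-significant byte first: B9 D0 → 0xB9D0.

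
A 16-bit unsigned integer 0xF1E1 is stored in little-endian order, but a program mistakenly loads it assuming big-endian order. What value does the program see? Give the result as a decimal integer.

Stored little-endian, the bytes at ascending addresses are E1 F1.
Read back as big-endian, the last byte is least significant, giving 0xE1F1.
0xE1F1 = 57841.

57841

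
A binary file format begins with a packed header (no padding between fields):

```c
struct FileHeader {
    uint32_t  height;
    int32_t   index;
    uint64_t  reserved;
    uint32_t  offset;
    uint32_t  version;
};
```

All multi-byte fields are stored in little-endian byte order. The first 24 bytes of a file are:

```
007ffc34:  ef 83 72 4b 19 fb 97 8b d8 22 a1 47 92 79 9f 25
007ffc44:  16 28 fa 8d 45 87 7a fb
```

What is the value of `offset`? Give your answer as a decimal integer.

`offset` follows `height` (4 B), `index` (4 B), `reserved` (8 B), so it starts at offset 4 + 4 + 8 = 16 and occupies 4 bytes.
Bytes at offsets 16..19: 16 28 FA 8D.
In little-endian order the low byte comes first in memory.
Reassemble most-significant byte first: 8D FA 28 16 → 0x8DFA2816.
0x8DFA2816 = 2381981718.

2381981718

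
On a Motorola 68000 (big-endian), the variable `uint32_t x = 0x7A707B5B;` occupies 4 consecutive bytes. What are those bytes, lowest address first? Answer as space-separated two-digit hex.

Split into bytes (most-significant first): 7A 70 7B 5B.
In big-endian order the high byte comes first in memory.
So the memory order matches the most-significant-first order: 7A 70 7B 5B.

7A 70 7B 5B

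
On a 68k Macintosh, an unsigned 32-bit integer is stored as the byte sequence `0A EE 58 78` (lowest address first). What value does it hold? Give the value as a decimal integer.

In big-endian order the high byte comes first in memory.
The bytes are already most-significant first: 0x0AEE5878.
0x0AEE5878 = 183392376.

183392376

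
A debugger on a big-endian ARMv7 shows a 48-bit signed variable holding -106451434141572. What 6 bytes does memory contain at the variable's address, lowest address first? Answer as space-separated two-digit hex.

9F 2E D8 15 08 7C

Two's complement of -106451434141572 in 48 bits: 106451434141572 = 0x60D127EAF784; invert → 0x9F2ED815087B; add 1 → 0x9F2ED815087C.
Split into bytes (most-significant first): 9F 2E D8 15 08 7C.
Big-endian stores the most-significant byte at the lowest address.
So the memory order matches the most-significant-first order: 9F 2E D8 15 08 7C.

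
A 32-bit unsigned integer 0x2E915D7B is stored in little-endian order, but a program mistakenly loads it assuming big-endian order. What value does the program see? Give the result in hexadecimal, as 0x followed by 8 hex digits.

Stored little-endian, the bytes at ascending addresses are 7B 5D 91 2E.
Read back as big-endian, the last byte is least significant, giving 0x7B5D912E.

0x7B5D912E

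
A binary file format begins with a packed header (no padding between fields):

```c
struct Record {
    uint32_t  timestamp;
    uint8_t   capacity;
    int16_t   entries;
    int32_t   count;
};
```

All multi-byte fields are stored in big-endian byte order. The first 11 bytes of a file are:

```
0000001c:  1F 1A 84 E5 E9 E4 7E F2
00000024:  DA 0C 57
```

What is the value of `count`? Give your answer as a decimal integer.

-220591017

`count` follows `timestamp` (4 B), `capacity` (1 B), `entries` (2 B), so it starts at offset 4 + 1 + 2 = 7 and occupies 4 bytes.
Bytes at offsets 7..10: F2 DA 0C 57.
Big-endian: lowest address holds the most-significant byte.
The bytes are already most-significant first: 0xF2DA0C57.
Top bit is set, so as a signed 32-bit value this is 0xF2DA0C57 − 2^32 = -220591017.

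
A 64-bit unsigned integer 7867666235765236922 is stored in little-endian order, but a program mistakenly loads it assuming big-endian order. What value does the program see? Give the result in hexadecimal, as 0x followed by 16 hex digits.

7867666235765236922 in 64-bit hexadecimal is 0x6D2F90C1BA1F24BA.
Stored little-endian, the bytes at ascending addresses are BA 24 1F BA C1 90 2F 6D.
Read back as big-endian, the last byte is least significant, giving 0xBA241FBAC1902F6D.

0xBA241FBAC1902F6D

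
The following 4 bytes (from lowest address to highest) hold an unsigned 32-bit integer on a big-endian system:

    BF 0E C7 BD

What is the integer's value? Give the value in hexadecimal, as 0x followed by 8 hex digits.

In big-endian order the high byte comes first in memory.
The bytes are already most-significant first: 0xBF0EC7BD.

0xBF0EC7BD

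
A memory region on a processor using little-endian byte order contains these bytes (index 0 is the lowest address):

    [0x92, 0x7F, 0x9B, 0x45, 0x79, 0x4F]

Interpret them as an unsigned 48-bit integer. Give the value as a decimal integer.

87382277455762

In little-endian order the low byte comes first in memory.
Reassemble most-significant byte first: 4F 79 45 9B 7F 92 → 0x4F79459B7F92.
0x4F79459B7F92 = 87382277455762.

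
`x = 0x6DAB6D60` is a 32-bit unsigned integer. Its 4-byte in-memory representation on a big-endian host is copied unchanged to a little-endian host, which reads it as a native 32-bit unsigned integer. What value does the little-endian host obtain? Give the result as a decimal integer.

1617800045

Stored big-endian, the bytes at ascending addresses are 6D AB 6D 60.
Read back as little-endian, the first byte is least significant, giving 0x606DAB6D.
0x606DAB6D = 1617800045.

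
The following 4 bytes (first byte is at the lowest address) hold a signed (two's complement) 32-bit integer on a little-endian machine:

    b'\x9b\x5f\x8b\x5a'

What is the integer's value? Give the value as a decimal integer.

1519083419

In little-endian order the low byte comes first in memory.
Reassemble most-significant byte first: 5A 8B 5F 9B → 0x5A8B5F9B.
0x5A8B5F9B = 1519083419.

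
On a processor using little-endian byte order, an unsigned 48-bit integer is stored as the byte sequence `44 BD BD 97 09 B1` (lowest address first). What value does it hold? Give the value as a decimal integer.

194654758616388

Little-endian stores the least-significant byte at the lowest address.
Reassemble most-significant byte first: B1 09 97 BD BD 44 → 0xB10997BDBD44.
0xB10997BDBD44 = 194654758616388.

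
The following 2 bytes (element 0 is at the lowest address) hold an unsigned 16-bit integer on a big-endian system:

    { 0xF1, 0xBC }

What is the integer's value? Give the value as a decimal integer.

Big-endian stores the most-significant byte at the lowest address.
The bytes are already most-significant first: 0xF1BC.
0xF1BC = 61884.

61884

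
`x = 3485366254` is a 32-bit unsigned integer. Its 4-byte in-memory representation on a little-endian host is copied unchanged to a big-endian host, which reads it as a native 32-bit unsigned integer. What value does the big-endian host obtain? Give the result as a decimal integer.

4000825039

3485366254 in 32-bit hexadecimal is 0xCFBE77EE.
Stored little-endian, the bytes at ascending addresses are EE 77 BE CF.
Read back as big-endian, the last byte is least significant, giving 0xEE77BECF.
0xEE77BECF = 4000825039.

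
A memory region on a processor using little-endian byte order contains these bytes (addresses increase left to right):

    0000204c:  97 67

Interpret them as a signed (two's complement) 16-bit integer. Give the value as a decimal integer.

26519

In little-endian order the low byte comes first in memory.
Reassemble most-significant byte first: 67 97 → 0x6797.
0x6797 = 26519.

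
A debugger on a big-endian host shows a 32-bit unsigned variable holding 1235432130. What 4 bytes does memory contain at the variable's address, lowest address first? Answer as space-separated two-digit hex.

1235432130 in hexadecimal, padded to 32 bits, is 0x49A332C2.
Split into bytes (most-significant first): 49 A3 32 C2.
Big-endian stores the most-significant byte at the lowest address.
So the memory order matches the most-significant-first order: 49 A3 32 C2.

49 A3 32 C2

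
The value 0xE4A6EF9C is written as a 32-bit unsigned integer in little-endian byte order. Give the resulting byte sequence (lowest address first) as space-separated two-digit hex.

Split into bytes (most-significant first): E4 A6 EF 9C.
Little-endian: lowest address holds the least-significant byte.
So at ascending addresses the bytes are 9C EF A6 E4.

9C EF A6 E4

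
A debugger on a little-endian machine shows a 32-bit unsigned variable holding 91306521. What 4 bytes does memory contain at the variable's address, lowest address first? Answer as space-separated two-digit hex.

91306521 in hexadecimal, padded to 32 bits, is 0x05713A19.
Split into bytes (most-significant first): 05 71 3A 19.
Little-endian stores the least-significant byte at the lowest address.
So at ascending addresses the bytes are 19 3A 71 05.

19 3A 71 05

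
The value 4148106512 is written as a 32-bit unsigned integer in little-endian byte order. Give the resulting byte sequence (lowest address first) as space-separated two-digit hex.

10 15 3F F7

4148106512 in hexadecimal, padded to 32 bits, is 0xF73F1510.
Split into bytes (most-significant first): F7 3F 15 10.
In little-endian order the low byte comes first in memory.
So at ascending addresses the bytes are 10 15 3F F7.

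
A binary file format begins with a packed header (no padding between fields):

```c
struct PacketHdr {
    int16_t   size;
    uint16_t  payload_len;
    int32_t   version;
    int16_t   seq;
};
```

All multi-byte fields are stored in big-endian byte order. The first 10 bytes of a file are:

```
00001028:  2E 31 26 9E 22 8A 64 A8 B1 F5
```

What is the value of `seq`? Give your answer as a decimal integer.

-19979

`seq` follows `size` (2 B), `payload_len` (2 B), `version` (4 B), so it starts at offset 2 + 2 + 4 = 8 and occupies 2 bytes.
Bytes at offsets 8..9: B1 F5.
Big-endian: lowest address holds the most-significant byte.
The bytes are already most-significant first: 0xB1F5.
Top bit is set, so as a signed 16-bit value this is 0xB1F5 − 2^16 = -19979.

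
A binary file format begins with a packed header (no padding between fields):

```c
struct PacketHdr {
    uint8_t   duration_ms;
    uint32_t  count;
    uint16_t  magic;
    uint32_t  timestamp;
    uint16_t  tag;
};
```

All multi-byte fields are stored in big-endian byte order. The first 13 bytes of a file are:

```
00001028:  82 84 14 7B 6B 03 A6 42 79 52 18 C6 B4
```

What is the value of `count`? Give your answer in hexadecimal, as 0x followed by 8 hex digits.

0x84147B6B

`count` follows `duration_ms` (1 byte), so it starts at byte offset 1 and occupies 4 bytes.
Bytes at offsets 1..4: 84 14 7B 6B.
In big-endian order the high byte comes first in memory.
The bytes are already most-significant first: 0x84147B6B.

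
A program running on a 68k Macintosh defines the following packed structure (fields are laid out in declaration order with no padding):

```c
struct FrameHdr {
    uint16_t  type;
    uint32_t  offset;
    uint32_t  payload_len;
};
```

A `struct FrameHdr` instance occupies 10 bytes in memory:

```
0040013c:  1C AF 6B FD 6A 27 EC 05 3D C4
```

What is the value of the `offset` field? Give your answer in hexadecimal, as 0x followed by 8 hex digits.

`offset` follows `type` (2 bytes), so it starts at byte offset 2 and occupies 4 bytes.
Bytes at offsets 2..5: 6B FD 6A 27.
Big-endian stores the most-significant byte at the lowest address.
The bytes are already most-significant first: 0x6BFD6A27.

0x6BFD6A27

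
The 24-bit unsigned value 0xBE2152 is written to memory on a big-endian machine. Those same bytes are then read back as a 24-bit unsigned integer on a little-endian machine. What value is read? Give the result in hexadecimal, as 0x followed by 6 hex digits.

Stored big-endian, the bytes at ascending addresses are BE 21 52.
Read back as little-endian, the first byte is least significant, giving 0x5221BE.

0x5221BE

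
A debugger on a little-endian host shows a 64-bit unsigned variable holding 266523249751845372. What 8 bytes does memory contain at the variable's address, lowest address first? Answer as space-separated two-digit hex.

266523249751845372 in hexadecimal, padded to 64 bits, is 0x03B2E17BC9D769FC.
Split into bytes (most-significant first): 03 B2 E1 7B C9 D7 69 FC.
Little-endian stores the least-significant byte at the lowest address.
So at ascending addresses the bytes are FC 69 D7 C9 7B E1 B2 03.

FC 69 D7 C9 7B E1 B2 03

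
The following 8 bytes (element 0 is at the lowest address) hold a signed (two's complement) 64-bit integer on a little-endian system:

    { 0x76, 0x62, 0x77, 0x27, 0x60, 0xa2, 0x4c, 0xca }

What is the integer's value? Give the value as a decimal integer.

Little-endian stores the least-significant byte at the lowest address.
Reassemble most-significant byte first: CA 4C A2 60 27 77 62 76 → 0xCA4CA26027776276.
Top bit is set, so as a signed 64-bit value this is 0xCA4CA26027776276 − 2^64 = -3869539445955403146.

-3869539445955403146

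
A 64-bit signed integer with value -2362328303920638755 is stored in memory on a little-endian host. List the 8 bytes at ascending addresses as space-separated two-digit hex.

DD 94 F5 79 EC 52 37 DF

Two's complement of -2362328303920638755 in 64 bits: 2362328303920638755 = 0x20C8AD13860A6B23; invert → 0xDF3752EC79F594DC; add 1 → 0xDF3752EC79F594DD.
Split into bytes (most-significant first): DF 37 52 EC 79 F5 94 DD.
Little-endian: lowest address holds the least-significant byte.
So at ascending addresses the bytes are DD 94 F5 79 EC 52 37 DF.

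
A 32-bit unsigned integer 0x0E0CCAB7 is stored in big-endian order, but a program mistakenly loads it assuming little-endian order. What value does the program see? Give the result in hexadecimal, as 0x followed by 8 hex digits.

0xB7CA0C0E

Stored big-endian, the bytes at ascending addresses are 0E 0C CA B7.
Read back as little-endian, the first byte is least significant, giving 0xB7CA0C0E.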